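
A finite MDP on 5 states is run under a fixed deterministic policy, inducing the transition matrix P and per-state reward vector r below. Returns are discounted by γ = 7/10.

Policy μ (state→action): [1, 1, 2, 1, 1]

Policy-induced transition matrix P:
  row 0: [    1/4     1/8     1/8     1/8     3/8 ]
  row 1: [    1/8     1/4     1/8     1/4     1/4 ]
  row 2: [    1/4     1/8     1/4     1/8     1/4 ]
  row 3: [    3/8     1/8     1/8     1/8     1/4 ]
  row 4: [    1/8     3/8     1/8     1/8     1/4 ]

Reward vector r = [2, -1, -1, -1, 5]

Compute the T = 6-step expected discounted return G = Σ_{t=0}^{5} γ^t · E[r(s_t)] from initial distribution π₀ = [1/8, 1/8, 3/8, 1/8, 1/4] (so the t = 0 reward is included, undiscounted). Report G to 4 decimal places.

G = 3.3416

t=0: π = [0.1250, 0.1250, 0.3750, 0.1250, 0.2500], E[r] = 0.8750, γ^t·E[r] = 0.875000, running G = 0.875000
t=1: π = [0.2188, 0.2031, 0.1719, 0.1406, 0.2656], E[r] = 1.2500, γ^t·E[r] = 0.875000, running G = 1.750000
t=2: π = [0.2090, 0.2168, 0.1465, 0.1504, 0.2773], E[r] = 1.2910, γ^t·E[r] = 0.632598, running G = 2.382598
t=3: π = [0.2070, 0.2214, 0.1433, 0.1521, 0.2761], E[r] = 1.2778, γ^t·E[r] = 0.438296, running G = 2.820894
t=4: π = [0.2068, 0.2217, 0.1429, 0.1527, 0.2759], E[r] = 1.2757, γ^t·E[r] = 0.306302, running G = 3.127196
t=5: π = [0.2069, 0.2217, 0.1429, 0.1527, 0.2759], E[r] = 1.2758, γ^t·E[r] = 0.214419, running G = 3.341615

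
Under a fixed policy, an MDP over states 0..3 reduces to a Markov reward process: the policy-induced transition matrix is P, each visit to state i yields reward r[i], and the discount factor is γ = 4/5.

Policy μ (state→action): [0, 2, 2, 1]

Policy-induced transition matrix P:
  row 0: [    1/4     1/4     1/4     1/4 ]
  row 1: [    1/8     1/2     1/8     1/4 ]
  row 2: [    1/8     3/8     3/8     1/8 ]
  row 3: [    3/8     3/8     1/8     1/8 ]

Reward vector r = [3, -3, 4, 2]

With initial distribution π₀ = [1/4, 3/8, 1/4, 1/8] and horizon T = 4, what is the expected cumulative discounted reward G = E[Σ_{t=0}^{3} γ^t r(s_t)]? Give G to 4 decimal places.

t=0: π = [0.2500, 0.3750, 0.2500, 0.1250], E[r] = 0.8750, γ^t·E[r] = 0.875000, running G = 0.875000
t=1: π = [0.1875, 0.3906, 0.2188, 0.2031], E[r] = 0.6719, γ^t·E[r] = 0.537500, running G = 1.412500
t=2: π = [0.1992, 0.4004, 0.2031, 0.1973], E[r] = 0.6035, γ^t·E[r] = 0.386250, running G = 1.798750
t=3: π = [0.1992, 0.4001, 0.2007, 0.2000], E[r] = 0.5999, γ^t·E[r] = 0.307125, running G = 2.105875

G = 2.1059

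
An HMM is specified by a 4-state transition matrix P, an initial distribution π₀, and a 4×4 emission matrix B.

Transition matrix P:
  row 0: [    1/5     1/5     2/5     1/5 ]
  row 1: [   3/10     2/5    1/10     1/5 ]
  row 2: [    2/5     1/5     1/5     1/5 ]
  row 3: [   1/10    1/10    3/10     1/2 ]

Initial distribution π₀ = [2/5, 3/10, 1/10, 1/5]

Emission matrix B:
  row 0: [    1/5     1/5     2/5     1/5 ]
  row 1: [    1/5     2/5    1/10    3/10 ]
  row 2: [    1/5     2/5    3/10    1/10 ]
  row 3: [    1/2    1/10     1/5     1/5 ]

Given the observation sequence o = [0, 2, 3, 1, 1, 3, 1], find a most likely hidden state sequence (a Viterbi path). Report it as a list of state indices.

path = [0, 2, 1, 1, 1, 1, 1]

t=0: δ = [8.000e-02, 6.000e-02, 2.000e-02, 1.000e-01]  (obs o_0=0)
t=1: δ = [7.200e-03, 2.400e-03, 9.600e-03, 1.000e-02]  ψ = [1, 1, 0, 3]  (obs o_1=2)
t=2: δ = [7.680e-04, 5.760e-04, 3.000e-04, 1.000e-03]  ψ = [2, 2, 3, 3]  (obs o_2=3)
t=3: δ = [3.456e-05, 9.216e-05, 1.229e-04, 5.000e-05]  ψ = [1, 1, 0, 3]  (obs o_3=1)
t=4: δ = [9.830e-06, 1.475e-05, 9.830e-06, 2.500e-06]  ψ = [2, 1, 2, 3]  (obs o_4=1)
t=5: δ = [8.847e-07, 1.769e-06, 3.932e-07, 5.898e-07]  ψ = [1, 1, 0, 1]  (obs o_5=3)
t=6: δ = [1.062e-07, 2.831e-07, 1.416e-07, 3.539e-08]  ψ = [1, 1, 0, 1]  (obs o_6=1)
backtrack: best end state = 1; path = [0, 2, 1, 1, 1, 1, 1]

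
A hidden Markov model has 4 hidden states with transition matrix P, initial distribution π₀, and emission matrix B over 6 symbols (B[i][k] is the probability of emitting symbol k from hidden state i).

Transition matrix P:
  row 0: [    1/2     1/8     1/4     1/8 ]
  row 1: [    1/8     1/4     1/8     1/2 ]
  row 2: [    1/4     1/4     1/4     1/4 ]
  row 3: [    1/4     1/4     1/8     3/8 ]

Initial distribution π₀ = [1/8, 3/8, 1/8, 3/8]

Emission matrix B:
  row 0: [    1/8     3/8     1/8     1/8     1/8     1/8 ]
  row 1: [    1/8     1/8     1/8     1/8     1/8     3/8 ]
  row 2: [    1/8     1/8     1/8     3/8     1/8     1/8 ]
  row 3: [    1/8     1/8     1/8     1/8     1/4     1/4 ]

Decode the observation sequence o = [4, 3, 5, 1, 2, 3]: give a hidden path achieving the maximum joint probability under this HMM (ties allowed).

path = [3, 3, 3, 0, 0, 2]

t=0: δ = [1.562e-02, 4.688e-02, 1.562e-02, 9.375e-02]  (obs o_0=4)
t=1: δ = [2.930e-03, 2.930e-03, 4.395e-03, 4.395e-03]  ψ = [3, 3, 3, 3]  (obs o_1=3)
t=2: δ = [1.831e-04, 4.120e-04, 1.373e-04, 4.120e-04]  ψ = [0, 2, 2, 3]  (obs o_2=5)
t=3: δ = [3.862e-05, 1.287e-05, 6.437e-06, 2.575e-05]  ψ = [3, 1, 1, 1]  (obs o_3=1)
t=4: δ = [2.414e-06, 8.047e-07, 1.207e-06, 1.207e-06]  ψ = [0, 3, 0, 3]  (obs o_4=2)
t=5: δ = [1.509e-07, 3.772e-08, 2.263e-07, 5.658e-08]  ψ = [0, 0, 0, 3]  (obs o_5=3)
backtrack: best end state = 2; path = [3, 3, 3, 0, 0, 2]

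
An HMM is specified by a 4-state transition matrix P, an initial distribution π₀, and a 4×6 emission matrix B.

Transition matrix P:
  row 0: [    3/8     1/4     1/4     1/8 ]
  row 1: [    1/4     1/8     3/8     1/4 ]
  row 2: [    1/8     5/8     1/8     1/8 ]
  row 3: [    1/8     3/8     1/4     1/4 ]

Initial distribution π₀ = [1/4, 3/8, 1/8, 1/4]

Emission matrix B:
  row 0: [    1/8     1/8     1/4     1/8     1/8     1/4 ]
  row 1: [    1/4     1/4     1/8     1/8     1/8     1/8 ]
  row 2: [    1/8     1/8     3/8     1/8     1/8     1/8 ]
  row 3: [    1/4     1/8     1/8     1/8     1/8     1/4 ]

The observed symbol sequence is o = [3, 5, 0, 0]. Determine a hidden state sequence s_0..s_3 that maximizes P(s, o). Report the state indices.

t=0: δ = [3.125e-02, 4.688e-02, 1.562e-02, 3.125e-02]  (obs o_0=3)
t=1: δ = [2.930e-03, 1.465e-03, 2.197e-03, 2.930e-03]  ψ = [0, 3, 1, 1]  (obs o_1=5)
t=2: δ = [1.373e-04, 3.433e-04, 9.155e-05, 1.831e-04]  ψ = [0, 2, 0, 3]  (obs o_2=0)
t=3: δ = [1.073e-05, 1.717e-05, 1.609e-05, 2.146e-05]  ψ = [1, 3, 1, 1]  (obs o_3=0)
backtrack: best end state = 3; path = [1, 2, 1, 3]

path = [1, 2, 1, 3]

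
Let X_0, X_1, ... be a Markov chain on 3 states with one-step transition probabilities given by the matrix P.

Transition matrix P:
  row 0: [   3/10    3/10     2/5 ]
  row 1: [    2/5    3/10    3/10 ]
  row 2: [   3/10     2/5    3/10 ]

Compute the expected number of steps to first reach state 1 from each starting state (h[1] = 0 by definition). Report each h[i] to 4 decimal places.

h = [2.9730, 0.0000, 2.7027]

First-step conditioning: h[1] = 0; for i ≠ 1, h[i] = 1 + Σ_k P[i][k]·h[k].
  h[0] = 1 + 3/10·h[0] + 2/5·h[2]
  h[2] = 1 + 3/10·h[0] + 3/10·h[2]
Solving the 2×2 linear system over states ≠ 1 gives exactly h = [110/37, 0, 100/37] (h[1] = 0 is the target).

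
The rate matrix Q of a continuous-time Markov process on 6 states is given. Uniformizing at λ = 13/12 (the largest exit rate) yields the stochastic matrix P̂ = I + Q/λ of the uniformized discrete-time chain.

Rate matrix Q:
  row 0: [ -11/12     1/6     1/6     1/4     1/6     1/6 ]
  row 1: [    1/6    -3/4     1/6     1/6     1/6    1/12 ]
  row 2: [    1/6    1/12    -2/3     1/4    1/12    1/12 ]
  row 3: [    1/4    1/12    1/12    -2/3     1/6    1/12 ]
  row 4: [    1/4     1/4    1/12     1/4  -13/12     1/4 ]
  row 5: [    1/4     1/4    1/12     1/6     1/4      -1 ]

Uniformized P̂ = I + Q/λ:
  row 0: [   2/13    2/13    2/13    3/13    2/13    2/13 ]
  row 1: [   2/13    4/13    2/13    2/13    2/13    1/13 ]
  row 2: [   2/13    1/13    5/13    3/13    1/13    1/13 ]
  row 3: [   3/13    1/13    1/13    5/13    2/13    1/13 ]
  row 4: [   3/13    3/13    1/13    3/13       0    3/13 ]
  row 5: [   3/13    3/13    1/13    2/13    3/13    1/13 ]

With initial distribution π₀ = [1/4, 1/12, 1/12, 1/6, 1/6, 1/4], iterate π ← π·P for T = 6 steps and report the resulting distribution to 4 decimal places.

t=0: π = [0.2500, 0.0833, 0.0833, 0.1667, 0.1667, 0.2500]
t=1: π = [0.1987, 0.1795, 0.1282, 0.2308, 0.1410, 0.1218]
t=2: π = [0.1918, 0.1741, 0.1455, 0.2431, 0.1317, 0.1139]
t=3: π = [0.1914, 0.1696, 0.1498, 0.2460, 0.1312, 0.1119]
t=4: π = [0.1915, 0.1682, 0.1508, 0.2470, 0.1308, 0.1118]
t=5: π = [0.1915, 0.1678, 0.1510, 0.2472, 0.1307, 0.1118]
t=6: π = [0.1915, 0.1677, 0.1510, 0.2473, 0.1307, 0.1118]

π = [0.1915, 0.1677, 0.1510, 0.2473, 0.1307, 0.1118]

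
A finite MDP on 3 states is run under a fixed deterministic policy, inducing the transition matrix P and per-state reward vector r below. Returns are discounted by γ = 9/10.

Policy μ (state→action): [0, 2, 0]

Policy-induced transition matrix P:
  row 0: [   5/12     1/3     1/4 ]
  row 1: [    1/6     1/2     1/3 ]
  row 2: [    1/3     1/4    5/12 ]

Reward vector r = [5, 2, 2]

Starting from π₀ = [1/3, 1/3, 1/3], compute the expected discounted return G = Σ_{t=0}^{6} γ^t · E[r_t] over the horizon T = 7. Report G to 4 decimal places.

G = 15.2192

t=0: π = [0.3333, 0.3333, 0.3333], E[r] = 3.0000, γ^t·E[r] = 3.000000, running G = 3.000000
t=1: π = [0.3056, 0.3611, 0.3333], E[r] = 2.9167, γ^t·E[r] = 2.625000, running G = 5.625000
t=2: π = [0.2986, 0.3657, 0.3356], E[r] = 2.8958, γ^t·E[r] = 2.345625, running G = 7.970625
t=3: π = [0.2973, 0.3663, 0.3364], E[r] = 2.8918, γ^t·E[r] = 2.108109, running G = 10.078734
t=4: π = [0.2971, 0.3664, 0.3366], E[r] = 2.8912, γ^t·E[r] = 1.896887, running G = 11.975621
t=5: π = [0.2970, 0.3663, 0.3366], E[r] = 2.8911, γ^t·E[r] = 1.707158, running G = 13.682780
t=6: π = [0.2970, 0.3663, 0.3366], E[r] = 2.8911, γ^t·E[r] = 1.536442, running G = 15.219221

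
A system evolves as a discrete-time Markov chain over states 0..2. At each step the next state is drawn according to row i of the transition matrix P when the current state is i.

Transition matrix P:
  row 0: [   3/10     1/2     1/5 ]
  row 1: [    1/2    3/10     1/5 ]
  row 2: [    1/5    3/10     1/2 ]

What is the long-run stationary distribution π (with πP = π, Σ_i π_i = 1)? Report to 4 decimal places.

Balance equations π_j = Σ_i π_i·P[i][j]:
  π_0 = 3/10·π_0 + 1/2·π_1 + 1/5·π_2
  π_1 = 1/2·π_0 + 3/10·π_1 + 3/10·π_2
  normalize: π_0 + π_1 + π_2 = 1
Solving the linear system gives exactly π = [29/84, 31/84, 2/7].

π = [0.3452, 0.3690, 0.2857]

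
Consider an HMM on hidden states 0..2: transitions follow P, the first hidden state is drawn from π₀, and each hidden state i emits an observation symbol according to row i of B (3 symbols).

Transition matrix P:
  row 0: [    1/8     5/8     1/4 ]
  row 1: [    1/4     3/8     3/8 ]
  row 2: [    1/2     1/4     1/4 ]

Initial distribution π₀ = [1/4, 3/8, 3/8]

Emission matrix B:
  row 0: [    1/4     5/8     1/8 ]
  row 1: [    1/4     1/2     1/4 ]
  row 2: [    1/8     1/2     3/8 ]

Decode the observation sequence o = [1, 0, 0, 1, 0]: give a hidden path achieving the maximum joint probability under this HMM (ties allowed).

t=0: δ = [1.562e-01, 1.875e-01, 1.875e-01]  (obs o_0=1)
t=1: δ = [2.344e-02, 2.441e-02, 8.789e-03]  ψ = [2, 0, 1]  (obs o_1=0)
t=2: δ = [1.526e-03, 3.662e-03, 1.144e-03]  ψ = [1, 0, 1]  (obs o_2=0)
t=3: δ = [5.722e-04, 6.866e-04, 6.866e-04]  ψ = [1, 1, 1]  (obs o_3=1)
t=4: δ = [8.583e-05, 8.941e-05, 3.219e-05]  ψ = [2, 0, 1]  (obs o_4=0)
backtrack: best end state = 1; path = [2, 0, 1, 0, 1]

path = [2, 0, 1, 0, 1]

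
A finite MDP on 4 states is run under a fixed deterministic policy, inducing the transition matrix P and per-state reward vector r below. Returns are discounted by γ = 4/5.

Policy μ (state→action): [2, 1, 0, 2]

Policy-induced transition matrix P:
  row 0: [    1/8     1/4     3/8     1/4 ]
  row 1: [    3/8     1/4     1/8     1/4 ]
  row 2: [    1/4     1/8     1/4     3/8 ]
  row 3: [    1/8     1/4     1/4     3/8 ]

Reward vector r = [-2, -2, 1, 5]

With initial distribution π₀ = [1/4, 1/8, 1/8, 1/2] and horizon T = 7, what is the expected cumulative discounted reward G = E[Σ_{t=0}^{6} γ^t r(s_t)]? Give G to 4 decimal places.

G = 4.8925

t=0: π = [0.2500, 0.1250, 0.1250, 0.5000], E[r] = 1.8750, γ^t·E[r] = 1.875000, running G = 1.875000
t=1: π = [0.1719, 0.2344, 0.2656, 0.3281], E[r] = 1.0938, γ^t·E[r] = 0.875000, running G = 2.750000
t=2: π = [0.2168, 0.2168, 0.2422, 0.3242], E[r] = 0.9961, γ^t·E[r] = 0.637500, running G = 3.387500
t=3: π = [0.2095, 0.2197, 0.2500, 0.3208], E[r] = 0.9956, γ^t·E[r] = 0.509750, running G = 3.897250
t=4: π = [0.2112, 0.2188, 0.2487, 0.3214], E[r] = 0.9956, γ^t·E[r] = 0.407800, running G = 4.305050
t=5: π = [0.2108, 0.2189, 0.2491, 0.3213], E[r] = 0.9960, γ^t·E[r] = 0.326360, running G = 4.631410
t=6: π = [0.2109, 0.2189, 0.2490, 0.3213], E[r] = 0.9960, γ^t·E[r] = 0.261089, running G = 4.892499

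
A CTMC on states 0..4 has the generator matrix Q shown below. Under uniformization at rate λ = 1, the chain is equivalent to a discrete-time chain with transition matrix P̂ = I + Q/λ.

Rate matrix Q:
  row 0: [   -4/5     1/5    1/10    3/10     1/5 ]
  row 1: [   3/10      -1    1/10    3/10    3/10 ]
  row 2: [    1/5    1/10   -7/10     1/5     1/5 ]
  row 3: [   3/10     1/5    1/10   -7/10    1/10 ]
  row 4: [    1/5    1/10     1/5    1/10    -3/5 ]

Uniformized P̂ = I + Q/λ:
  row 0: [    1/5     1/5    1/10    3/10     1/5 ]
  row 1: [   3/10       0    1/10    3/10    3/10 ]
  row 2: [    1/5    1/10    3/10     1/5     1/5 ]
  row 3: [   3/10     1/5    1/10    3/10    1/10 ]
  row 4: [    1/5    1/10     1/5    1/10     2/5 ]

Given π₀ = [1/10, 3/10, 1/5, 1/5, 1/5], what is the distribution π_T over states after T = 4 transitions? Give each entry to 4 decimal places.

π = [0.2370, 0.1342, 0.1548, 0.2370, 0.2371]

t=0: π = [0.1000, 0.3000, 0.2000, 0.2000, 0.2000]
t=1: π = [0.2500, 0.1000, 0.1600, 0.2400, 0.2500]
t=2: π = [0.2340, 0.1390, 0.1570, 0.2340, 0.2360]
t=3: π = [0.2373, 0.1329, 0.1550, 0.2371, 0.2377]
t=4: π = [0.2370, 0.1342, 0.1548, 0.2370, 0.2371]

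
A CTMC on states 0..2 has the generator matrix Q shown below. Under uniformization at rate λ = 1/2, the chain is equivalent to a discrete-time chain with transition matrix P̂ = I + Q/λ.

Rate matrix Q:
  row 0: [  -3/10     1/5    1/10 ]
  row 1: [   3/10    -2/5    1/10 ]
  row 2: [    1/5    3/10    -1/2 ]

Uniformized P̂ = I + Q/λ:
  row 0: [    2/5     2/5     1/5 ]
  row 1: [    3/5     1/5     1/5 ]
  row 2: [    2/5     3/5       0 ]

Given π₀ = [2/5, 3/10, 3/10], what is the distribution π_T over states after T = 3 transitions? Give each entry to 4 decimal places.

π = [0.4696, 0.3648, 0.1656]

t=0: π = [0.4000, 0.3000, 0.3000]
t=1: π = [0.4600, 0.4000, 0.1400]
t=2: π = [0.4800, 0.3480, 0.1720]
t=3: π = [0.4696, 0.3648, 0.1656]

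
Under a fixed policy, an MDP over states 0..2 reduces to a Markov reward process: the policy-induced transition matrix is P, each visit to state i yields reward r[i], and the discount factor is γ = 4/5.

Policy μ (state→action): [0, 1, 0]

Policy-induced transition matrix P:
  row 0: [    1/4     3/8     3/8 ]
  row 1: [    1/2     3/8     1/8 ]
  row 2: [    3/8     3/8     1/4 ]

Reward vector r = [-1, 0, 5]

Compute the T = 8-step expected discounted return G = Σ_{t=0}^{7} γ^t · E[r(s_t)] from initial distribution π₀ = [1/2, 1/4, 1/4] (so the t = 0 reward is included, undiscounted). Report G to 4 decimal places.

t=0: π = [0.5000, 0.2500, 0.2500], E[r] = 0.7500, γ^t·E[r] = 0.750000, running G = 0.750000
t=1: π = [0.3438, 0.3750, 0.2813], E[r] = 1.0625, γ^t·E[r] = 0.850000, running G = 1.600000
t=2: π = [0.3789, 0.3750, 0.2461], E[r] = 0.8516, γ^t·E[r] = 0.545000, running G = 2.145000
t=3: π = [0.3745, 0.3750, 0.2505], E[r] = 0.8779, γ^t·E[r] = 0.449500, running G = 2.594500
t=4: π = [0.3751, 0.3750, 0.2499], E[r] = 0.8746, γ^t·E[r] = 0.358250, running G = 2.952750
t=5: π = [0.3750, 0.3750, 0.2500], E[r] = 0.8750, γ^t·E[r] = 0.286735, running G = 3.239485
t=6: π = [0.3750, 0.3750, 0.2500], E[r] = 0.8750, γ^t·E[r] = 0.229375, running G = 3.468860
t=7: π = [0.3750, 0.3750, 0.2500], E[r] = 0.8750, γ^t·E[r] = 0.183501, running G = 3.652360

G = 3.6524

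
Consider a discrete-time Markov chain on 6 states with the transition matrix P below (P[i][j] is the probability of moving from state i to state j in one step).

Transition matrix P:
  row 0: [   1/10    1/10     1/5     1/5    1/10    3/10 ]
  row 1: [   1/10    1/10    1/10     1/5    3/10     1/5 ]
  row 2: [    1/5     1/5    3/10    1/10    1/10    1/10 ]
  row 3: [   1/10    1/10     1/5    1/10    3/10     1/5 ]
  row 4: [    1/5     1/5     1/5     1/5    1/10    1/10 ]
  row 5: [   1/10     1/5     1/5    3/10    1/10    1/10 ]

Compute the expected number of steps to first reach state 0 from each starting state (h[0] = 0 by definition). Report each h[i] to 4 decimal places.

h = [0.0000, 7.2269, 6.4927, 7.1602, 6.5595, 7.2755]

First-step conditioning: h[0] = 0; for i ≠ 0, h[i] = 1 + Σ_k P[i][k]·h[k].
  h[1] = 1 + 1/10·h[1] + 1/10·h[2] + 1/5·h[3] + 3/10·h[4] + 1/5·h[5]
  h[2] = 1 + 1/5·h[1] + 3/10·h[2] + 1/10·h[3] + 1/10·h[4] + 1/10·h[5]
  h[3] = 1 + 1/10·h[1] + 1/5·h[2] + 1/10·h[3] + 3/10·h[4] + 1/5·h[5]
  h[4] = 1 + 1/5·h[1] + 1/5·h[2] + 1/5·h[3] + 1/10·h[4] + 1/10·h[5]
  h[5] = 1 + 1/5·h[1] + 1/5·h[2] + 3/10·h[3] + 1/10·h[4] + 1/10·h[5]
Solving the 5×5 linear system over states ≠ 0 gives exactly h = [0, 5955/824, 2675/412, 1475/206, 5405/824, 5995/824] (h[0] = 0 is the target).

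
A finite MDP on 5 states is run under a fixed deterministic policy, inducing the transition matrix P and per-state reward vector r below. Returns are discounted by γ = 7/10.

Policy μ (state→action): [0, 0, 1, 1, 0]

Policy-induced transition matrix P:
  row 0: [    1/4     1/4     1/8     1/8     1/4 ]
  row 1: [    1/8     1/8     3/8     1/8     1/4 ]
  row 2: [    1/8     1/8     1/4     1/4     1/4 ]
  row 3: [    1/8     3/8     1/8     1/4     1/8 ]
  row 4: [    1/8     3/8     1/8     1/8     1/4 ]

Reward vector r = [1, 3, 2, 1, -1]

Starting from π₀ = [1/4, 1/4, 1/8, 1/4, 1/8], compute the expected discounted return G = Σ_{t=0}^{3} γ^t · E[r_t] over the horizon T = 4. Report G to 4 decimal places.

t=0: π = [0.2500, 0.2500, 0.1250, 0.2500, 0.1250], E[r] = 1.3750, γ^t·E[r] = 1.375000, running G = 1.375000
t=1: π = [0.1563, 0.2500, 0.2031, 0.1719, 0.2188], E[r] = 1.2656, γ^t·E[r] = 0.885938, running G = 2.260938
t=2: π = [0.1445, 0.2422, 0.2129, 0.1719, 0.2285], E[r] = 1.2402, γ^t·E[r] = 0.607715, running G = 2.868652
t=3: π = [0.1431, 0.2432, 0.2122, 0.1731, 0.2285], E[r] = 1.2415, γ^t·E[r] = 0.425819, running G = 3.294471

G = 3.2945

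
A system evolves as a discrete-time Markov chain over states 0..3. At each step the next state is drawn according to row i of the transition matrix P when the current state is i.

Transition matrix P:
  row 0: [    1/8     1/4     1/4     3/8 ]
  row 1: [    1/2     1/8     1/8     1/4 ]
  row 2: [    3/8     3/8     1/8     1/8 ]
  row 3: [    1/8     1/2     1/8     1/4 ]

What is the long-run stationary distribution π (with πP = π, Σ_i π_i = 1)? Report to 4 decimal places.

Balance equations π_j = Σ_i π_i·P[i][j]:
  π_0 = 1/8·π_0 + 1/2·π_1 + 3/8·π_2 + 1/8·π_3
  π_1 = 1/4·π_0 + 1/8·π_1 + 3/8·π_2 + 1/2·π_3
  π_2 = 1/4·π_0 + 1/8·π_1 + 1/8·π_2 + 1/8·π_3
  normalize: π_0 + π_1 + π_2 + π_3 = 1
Solving the linear system gives exactly π = [203/733, 219/733, 117/733, 194/733].

π = [0.2769, 0.2988, 0.1596, 0.2647]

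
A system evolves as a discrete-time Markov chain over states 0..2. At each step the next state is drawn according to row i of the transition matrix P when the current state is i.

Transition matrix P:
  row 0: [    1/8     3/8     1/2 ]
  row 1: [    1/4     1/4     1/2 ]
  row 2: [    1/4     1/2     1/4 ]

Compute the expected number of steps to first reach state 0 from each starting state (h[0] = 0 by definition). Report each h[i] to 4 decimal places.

First-step conditioning: h[0] = 0; for i ≠ 0, h[i] = 1 + Σ_k P[i][k]·h[k].
  h[1] = 1 + 1/4·h[1] + 1/2·h[2]
  h[2] = 1 + 1/2·h[1] + 1/4·h[2]
Solving the 2×2 linear system over states ≠ 0 gives exactly h = [0, 4, 4] (h[0] = 0 is the target).

h = [0.0000, 4.0000, 4.0000]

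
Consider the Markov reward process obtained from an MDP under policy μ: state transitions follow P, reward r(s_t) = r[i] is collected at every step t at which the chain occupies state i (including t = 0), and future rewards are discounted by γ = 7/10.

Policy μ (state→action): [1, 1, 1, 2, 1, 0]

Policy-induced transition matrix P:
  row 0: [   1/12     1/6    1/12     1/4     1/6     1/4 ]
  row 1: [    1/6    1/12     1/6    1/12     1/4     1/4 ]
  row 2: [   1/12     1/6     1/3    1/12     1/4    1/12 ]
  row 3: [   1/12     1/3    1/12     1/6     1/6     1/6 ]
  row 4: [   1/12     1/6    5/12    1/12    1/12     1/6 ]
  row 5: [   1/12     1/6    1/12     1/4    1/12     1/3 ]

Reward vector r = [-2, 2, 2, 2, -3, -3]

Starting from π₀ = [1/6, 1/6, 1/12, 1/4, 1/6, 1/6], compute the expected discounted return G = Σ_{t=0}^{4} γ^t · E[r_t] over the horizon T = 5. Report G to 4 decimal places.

G = -0.8157

t=0: π = [0.1667, 0.1667, 0.0833, 0.2500, 0.1667, 0.1667], E[r] = -0.3333, γ^t·E[r] = -0.333333, running G = -0.333333
t=1: π = [0.0972, 0.1944, 0.1736, 0.1597, 0.1597, 0.2153], E[r] = -0.2639, γ^t·E[r] = -0.184722, running G = -0.518056
t=2: π = [0.0995, 0.1771, 0.1962, 0.1487, 0.1661, 0.2124], E[r] = -0.2905, γ^t·E[r] = -0.142350, running G = -0.660405
t=3: π = [0.0981, 0.1767, 0.2025, 0.1477, 0.1662, 0.2088], E[r] = -0.2674, γ^t·E[r] = -0.091705, running G = -0.752110
t=4: π = [0.0981, 0.1766, 0.2041, 0.1468, 0.1670, 0.2075], E[r] = -0.2647, γ^t·E[r] = -0.063564, running G = -0.815674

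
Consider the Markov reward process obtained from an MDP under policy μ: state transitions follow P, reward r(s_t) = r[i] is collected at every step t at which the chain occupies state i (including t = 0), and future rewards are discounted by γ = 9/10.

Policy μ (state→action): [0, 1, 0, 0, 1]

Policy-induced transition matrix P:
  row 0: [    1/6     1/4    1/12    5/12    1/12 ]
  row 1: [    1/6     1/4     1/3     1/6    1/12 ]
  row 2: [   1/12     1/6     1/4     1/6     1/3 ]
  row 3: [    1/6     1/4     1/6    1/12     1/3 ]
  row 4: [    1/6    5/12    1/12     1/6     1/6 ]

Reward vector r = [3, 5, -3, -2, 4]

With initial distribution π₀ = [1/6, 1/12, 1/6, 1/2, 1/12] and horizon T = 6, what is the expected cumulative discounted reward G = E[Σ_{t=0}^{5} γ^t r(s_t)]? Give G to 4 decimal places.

t=0: π = [0.1667, 0.0833, 0.1667, 0.5000, 0.0833], E[r] = -0.2500, γ^t·E[r] = -0.250000, running G = -0.250000
t=1: π = [0.1528, 0.2500, 0.1736, 0.1667, 0.2569], E[r] = 1.8819, γ^t·E[r] = 1.693750, running G = 1.443750
t=2: π = [0.1522, 0.2784, 0.1887, 0.1910, 0.1898], E[r] = 1.6597, γ^t·E[r] = 1.344375, running G = 2.788125
t=3: π = [0.1509, 0.2659, 0.2003, 0.1888, 0.1941], E[r] = 1.5802, γ^t·E[r] = 1.151965, running G = 3.940090
t=4: π = [0.1500, 0.2657, 0.1989, 0.1887, 0.1968], E[r] = 1.5912, γ^t·E[r] = 1.043975, running G = 4.984064
t=5: π = [0.1501, 0.2662, 0.1986, 0.1884, 0.1966], E[r] = 1.5951, γ^t·E[r] = 0.941912, running G = 5.925976

G = 5.9260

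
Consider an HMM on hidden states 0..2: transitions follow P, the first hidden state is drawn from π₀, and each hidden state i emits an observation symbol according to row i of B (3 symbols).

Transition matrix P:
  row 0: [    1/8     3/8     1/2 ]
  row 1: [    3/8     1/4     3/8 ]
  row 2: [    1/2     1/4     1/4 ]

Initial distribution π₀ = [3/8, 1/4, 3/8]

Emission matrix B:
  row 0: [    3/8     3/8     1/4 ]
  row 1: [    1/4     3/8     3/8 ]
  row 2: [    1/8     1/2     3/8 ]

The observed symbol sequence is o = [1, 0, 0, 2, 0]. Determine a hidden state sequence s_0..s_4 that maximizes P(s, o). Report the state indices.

t=0: δ = [1.406e-01, 9.375e-02, 1.875e-01]  (obs o_0=1)
t=1: δ = [3.516e-02, 1.318e-02, 8.789e-03]  ψ = [2, 0, 0]  (obs o_1=0)
t=2: δ = [1.854e-03, 3.296e-03, 2.197e-03]  ψ = [1, 0, 0]  (obs o_2=0)
t=3: δ = [3.090e-04, 3.090e-04, 4.635e-04]  ψ = [1, 1, 1]  (obs o_3=2)
t=4: δ = [8.690e-05, 2.897e-05, 1.931e-05]  ψ = [2, 0, 0]  (obs o_4=0)
backtrack: best end state = 0; path = [2, 0, 1, 2, 0]

path = [2, 0, 1, 2, 0]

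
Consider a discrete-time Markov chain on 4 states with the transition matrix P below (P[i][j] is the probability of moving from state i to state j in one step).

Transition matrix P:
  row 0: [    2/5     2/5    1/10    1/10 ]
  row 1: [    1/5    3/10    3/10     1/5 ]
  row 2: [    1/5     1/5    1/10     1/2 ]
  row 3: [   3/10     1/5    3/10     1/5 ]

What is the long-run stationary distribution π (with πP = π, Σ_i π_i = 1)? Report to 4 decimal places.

π = [0.2791, 0.2843, 0.2035, 0.2331]

Balance equations π_j = Σ_i π_i·P[i][j]:
  π_0 = 2/5·π_0 + 1/5·π_1 + 1/5·π_2 + 3/10·π_3
  π_1 = 2/5·π_0 + 3/10·π_1 + 1/5·π_2 + 1/5·π_3
  π_2 = 1/10·π_0 + 3/10·π_1 + 1/10·π_2 + 3/10·π_3
  normalize: π_0 + π_1 + π_2 + π_3 = 1
Solving the linear system gives exactly π = [91/326, 139/489, 199/978, 38/163].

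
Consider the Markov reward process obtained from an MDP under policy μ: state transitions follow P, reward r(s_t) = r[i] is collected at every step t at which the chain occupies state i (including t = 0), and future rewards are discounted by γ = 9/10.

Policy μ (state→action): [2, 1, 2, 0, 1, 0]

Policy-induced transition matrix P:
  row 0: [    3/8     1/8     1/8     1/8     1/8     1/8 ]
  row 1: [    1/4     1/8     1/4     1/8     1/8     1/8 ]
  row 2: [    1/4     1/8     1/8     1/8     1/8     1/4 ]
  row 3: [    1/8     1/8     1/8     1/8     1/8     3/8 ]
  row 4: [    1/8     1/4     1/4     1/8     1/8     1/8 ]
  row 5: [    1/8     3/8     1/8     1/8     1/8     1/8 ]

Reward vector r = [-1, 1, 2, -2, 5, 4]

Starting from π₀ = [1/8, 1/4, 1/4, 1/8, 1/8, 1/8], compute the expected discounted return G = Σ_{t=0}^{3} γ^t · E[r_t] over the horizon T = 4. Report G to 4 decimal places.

G = 4.8921

t=0: π = [0.1250, 0.2500, 0.2500, 0.1250, 0.1250, 0.1250], E[r] = 1.5000, γ^t·E[r] = 1.500000, running G = 1.500000
t=1: π = [0.2188, 0.1719, 0.1719, 0.1250, 0.1250, 0.1875], E[r] = 1.4219, γ^t·E[r] = 1.279688, running G = 2.779688
t=2: π = [0.2227, 0.1875, 0.1621, 0.1250, 0.1250, 0.1777], E[r] = 1.3750, γ^t·E[r] = 1.113750, running G = 3.893438
t=3: π = [0.2244, 0.1851, 0.1641, 0.1250, 0.1250, 0.1765], E[r] = 1.3699, γ^t·E[r] = 0.998637, running G = 4.892075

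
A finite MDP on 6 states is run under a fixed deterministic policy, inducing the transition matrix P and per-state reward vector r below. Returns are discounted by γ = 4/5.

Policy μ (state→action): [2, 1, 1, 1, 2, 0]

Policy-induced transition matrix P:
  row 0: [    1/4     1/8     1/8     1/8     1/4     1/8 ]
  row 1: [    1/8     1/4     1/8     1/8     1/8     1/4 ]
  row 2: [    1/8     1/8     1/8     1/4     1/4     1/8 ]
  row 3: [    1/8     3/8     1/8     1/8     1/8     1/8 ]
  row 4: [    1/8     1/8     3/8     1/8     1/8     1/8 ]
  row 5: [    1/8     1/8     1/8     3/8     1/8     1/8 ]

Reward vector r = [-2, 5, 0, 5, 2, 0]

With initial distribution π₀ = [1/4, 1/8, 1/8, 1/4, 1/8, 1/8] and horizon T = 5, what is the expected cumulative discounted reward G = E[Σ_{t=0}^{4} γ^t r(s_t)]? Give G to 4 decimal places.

G = 6.1487

t=0: π = [0.2500, 0.1250, 0.1250, 0.2500, 0.1250, 0.1250], E[r] = 1.6250, γ^t·E[r] = 1.625000, running G = 1.625000
t=1: π = [0.1563, 0.2031, 0.1563, 0.1719, 0.1719, 0.1406], E[r] = 1.9063, γ^t·E[r] = 1.525000, running G = 3.150000
t=2: π = [0.1445, 0.1934, 0.1680, 0.1797, 0.1641, 0.1504], E[r] = 1.9043, γ^t·E[r] = 1.218750, running G = 4.368750
t=3: π = [0.1431, 0.1941, 0.1660, 0.1836, 0.1641, 0.1492], E[r] = 1.9304, γ^t·E[r] = 0.988375, running G = 5.357125
t=4: π = [0.1429, 0.1952, 0.1660, 0.1830, 0.1636, 0.1493], E[r] = 1.9325, γ^t·E[r] = 0.791563, running G = 6.148688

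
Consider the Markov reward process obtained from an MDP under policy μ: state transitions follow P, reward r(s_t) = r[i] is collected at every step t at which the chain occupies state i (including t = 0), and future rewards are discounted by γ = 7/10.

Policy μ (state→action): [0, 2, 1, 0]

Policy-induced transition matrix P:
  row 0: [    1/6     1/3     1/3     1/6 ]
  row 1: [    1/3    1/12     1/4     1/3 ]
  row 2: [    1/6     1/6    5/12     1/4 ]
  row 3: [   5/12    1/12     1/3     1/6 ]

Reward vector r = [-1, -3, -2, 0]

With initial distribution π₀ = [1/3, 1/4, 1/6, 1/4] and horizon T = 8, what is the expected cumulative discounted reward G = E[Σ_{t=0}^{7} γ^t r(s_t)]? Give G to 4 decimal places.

G = -4.5678

t=0: π = [0.3333, 0.2500, 0.1667, 0.2500], E[r] = -1.4167, γ^t·E[r] = -1.416667, running G = -1.416667
t=1: π = [0.2708, 0.1806, 0.3264, 0.2222], E[r] = -1.4653, γ^t·E[r] = -1.025694, running G = -2.442361
t=2: π = [0.2523, 0.1782, 0.3455, 0.2240], E[r] = -1.4780, γ^t·E[r] = -0.724225, running G = -3.166586
t=3: π = [0.2524, 0.1752, 0.3473, 0.2252], E[r] = -1.4725, γ^t·E[r] = -0.505071, running G = -3.671657
t=4: π = [0.2522, 0.1754, 0.3477, 0.2248], E[r] = -1.4736, γ^t·E[r] = -0.353810, running G = -4.025467
t=5: π = [0.2521, 0.1753, 0.3477, 0.2249], E[r] = -1.4735, γ^t·E[r] = -0.247654, running G = -4.273121
t=6: π = [0.2521, 0.1753, 0.3477, 0.2249], E[r] = -1.4735, γ^t·E[r] = -0.173355, running G = -4.446476
t=7: π = [0.2521, 0.1753, 0.3477, 0.2249], E[r] = -1.4735, γ^t·E[r] = -0.121349, running G = -4.567825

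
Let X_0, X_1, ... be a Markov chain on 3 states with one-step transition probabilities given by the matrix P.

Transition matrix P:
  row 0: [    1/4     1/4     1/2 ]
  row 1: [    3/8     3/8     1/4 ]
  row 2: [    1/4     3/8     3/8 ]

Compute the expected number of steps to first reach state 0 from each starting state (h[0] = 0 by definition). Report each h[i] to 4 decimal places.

h = [0.0000, 2.9474, 3.3684]

First-step conditioning: h[0] = 0; for i ≠ 0, h[i] = 1 + Σ_k P[i][k]·h[k].
  h[1] = 1 + 3/8·h[1] + 1/4·h[2]
  h[2] = 1 + 3/8·h[1] + 3/8·h[2]
Solving the 2×2 linear system over states ≠ 0 gives exactly h = [0, 56/19, 64/19] (h[0] = 0 is the target).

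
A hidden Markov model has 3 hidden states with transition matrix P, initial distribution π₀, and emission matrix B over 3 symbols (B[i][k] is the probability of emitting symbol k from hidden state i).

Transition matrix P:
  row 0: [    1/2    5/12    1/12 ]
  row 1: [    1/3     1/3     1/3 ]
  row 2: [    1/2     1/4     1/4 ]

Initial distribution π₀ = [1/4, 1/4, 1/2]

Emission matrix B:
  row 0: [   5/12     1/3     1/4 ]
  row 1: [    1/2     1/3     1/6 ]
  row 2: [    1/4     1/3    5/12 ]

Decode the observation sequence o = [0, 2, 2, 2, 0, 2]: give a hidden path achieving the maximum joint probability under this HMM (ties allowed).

path = [1, 2, 0, 0, 1, 2]

t=0: δ = [1.042e-01, 1.250e-01, 1.250e-01]  (obs o_0=0)
t=1: δ = [1.562e-02, 7.234e-03, 1.736e-02]  ψ = [2, 0, 1]  (obs o_1=2)
t=2: δ = [2.170e-03, 1.085e-03, 1.808e-03]  ψ = [2, 0, 2]  (obs o_2=2)
t=3: δ = [2.713e-04, 1.507e-04, 1.884e-04]  ψ = [0, 0, 2]  (obs o_3=2)
t=4: δ = [5.651e-05, 5.651e-05, 1.256e-05]  ψ = [0, 0, 1]  (obs o_4=0)
t=5: δ = [7.064e-06, 3.925e-06, 7.849e-06]  ψ = [0, 0, 1]  (obs o_5=2)
backtrack: best end state = 2; path = [1, 2, 0, 0, 1, 2]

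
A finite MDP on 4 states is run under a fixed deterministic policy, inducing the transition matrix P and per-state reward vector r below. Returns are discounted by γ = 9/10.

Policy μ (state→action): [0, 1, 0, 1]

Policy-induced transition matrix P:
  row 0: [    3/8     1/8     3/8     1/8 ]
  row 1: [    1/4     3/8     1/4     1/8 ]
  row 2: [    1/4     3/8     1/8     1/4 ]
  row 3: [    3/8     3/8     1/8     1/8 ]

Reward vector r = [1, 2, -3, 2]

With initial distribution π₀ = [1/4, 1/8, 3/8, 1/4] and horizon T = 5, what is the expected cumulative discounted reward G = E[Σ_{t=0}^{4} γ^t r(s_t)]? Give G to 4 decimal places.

G = 1.5531

t=0: π = [0.2500, 0.1250, 0.3750, 0.2500], E[r] = -0.1250, γ^t·E[r] = -0.125000, running G = -0.125000
t=1: π = [0.3125, 0.3125, 0.2031, 0.1719], E[r] = 0.6719, γ^t·E[r] = 0.604688, running G = 0.479688
t=2: π = [0.3105, 0.2969, 0.2422, 0.1504], E[r] = 0.4785, γ^t·E[r] = 0.387598, running G = 0.867285
t=3: π = [0.3076, 0.2974, 0.2397, 0.1553], E[r] = 0.4937, γ^t·E[r] = 0.359873, running G = 1.227158
t=4: π = [0.3079, 0.2981, 0.2391, 0.1550], E[r] = 0.4968, γ^t·E[r] = 0.325928, running G = 1.553085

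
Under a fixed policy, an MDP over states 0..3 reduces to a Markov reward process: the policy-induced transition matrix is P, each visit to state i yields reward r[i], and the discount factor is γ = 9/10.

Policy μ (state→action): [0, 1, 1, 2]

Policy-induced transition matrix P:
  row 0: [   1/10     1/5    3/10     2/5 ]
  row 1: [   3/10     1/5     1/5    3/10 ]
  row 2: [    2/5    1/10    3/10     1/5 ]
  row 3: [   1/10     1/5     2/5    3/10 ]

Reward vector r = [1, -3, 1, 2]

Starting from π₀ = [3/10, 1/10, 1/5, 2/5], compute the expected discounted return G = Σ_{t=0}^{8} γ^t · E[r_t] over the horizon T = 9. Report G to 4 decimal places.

t=0: π = [0.3000, 0.1000, 0.2000, 0.4000], E[r] = 1.0000, γ^t·E[r] = 1.000000, running G = 1.000000
t=1: π = [0.1800, 0.1800, 0.3300, 0.3100], E[r] = 0.5900, γ^t·E[r] = 0.531000, running G = 1.531000
t=2: π = [0.2350, 0.1670, 0.3130, 0.2850], E[r] = 0.6170, γ^t·E[r] = 0.499770, running G = 2.030770
t=3: π = [0.2273, 0.1687, 0.3118, 0.2922], E[r] = 0.6174, γ^t·E[r] = 0.450085, running G = 2.480855
t=4: π = [0.2273, 0.1688, 0.3124, 0.2916], E[r] = 0.6163, γ^t·E[r] = 0.404335, running G = 2.885189
t=5: π = [0.2275, 0.1688, 0.3123, 0.2915], E[r] = 0.6164, γ^t·E[r] = 0.363998, running G = 3.249187
t=6: π = [0.2274, 0.1688, 0.3123, 0.2915], E[r] = 0.6164, γ^t·E[r] = 0.327596, running G = 3.576782
t=7: π = [0.2274, 0.1688, 0.3123, 0.2915], E[r] = 0.6164, γ^t·E[r] = 0.294834, running G = 3.871617
t=8: π = [0.2274, 0.1688, 0.3123, 0.2915], E[r] = 0.6164, γ^t·E[r] = 0.265351, running G = 4.136968

G = 4.1370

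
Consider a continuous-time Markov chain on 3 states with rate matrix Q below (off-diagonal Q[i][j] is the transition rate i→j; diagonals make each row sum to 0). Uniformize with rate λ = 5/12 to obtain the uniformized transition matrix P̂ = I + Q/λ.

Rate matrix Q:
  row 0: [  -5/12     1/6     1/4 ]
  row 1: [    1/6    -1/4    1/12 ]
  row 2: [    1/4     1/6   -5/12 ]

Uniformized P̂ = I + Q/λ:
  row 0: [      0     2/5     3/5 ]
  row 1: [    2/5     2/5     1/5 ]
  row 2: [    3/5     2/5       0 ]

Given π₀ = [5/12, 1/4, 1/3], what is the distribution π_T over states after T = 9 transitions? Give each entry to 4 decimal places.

t=0: π = [0.4167, 0.2500, 0.3333]
t=1: π = [0.3000, 0.4000, 0.3000]
t=2: π = [0.3400, 0.4000, 0.2600]
t=3: π = [0.3160, 0.4000, 0.2840]
t=4: π = [0.3304, 0.4000, 0.2696]
t=5: π = [0.3218, 0.4000, 0.2782]
t=6: π = [0.3269, 0.4000, 0.2731]
t=7: π = [0.3238, 0.4000, 0.2762]
t=8: π = [0.3257, 0.4000, 0.2743]
t=9: π = [0.3246, 0.4000, 0.2754]

π = [0.3246, 0.4000, 0.2754]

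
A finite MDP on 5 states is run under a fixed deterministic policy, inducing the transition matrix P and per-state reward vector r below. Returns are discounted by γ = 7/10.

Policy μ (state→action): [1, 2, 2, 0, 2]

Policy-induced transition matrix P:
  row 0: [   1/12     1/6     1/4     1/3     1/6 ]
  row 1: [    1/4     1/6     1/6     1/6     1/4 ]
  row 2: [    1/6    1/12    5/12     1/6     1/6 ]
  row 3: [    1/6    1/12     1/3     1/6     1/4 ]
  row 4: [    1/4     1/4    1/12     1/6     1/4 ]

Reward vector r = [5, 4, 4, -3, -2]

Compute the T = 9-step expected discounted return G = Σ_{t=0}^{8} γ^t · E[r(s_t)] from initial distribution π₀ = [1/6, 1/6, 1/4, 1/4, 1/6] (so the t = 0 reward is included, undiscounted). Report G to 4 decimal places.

t=0: π = [0.1667, 0.1667, 0.2500, 0.2500, 0.1667], E[r] = 1.4167, γ^t·E[r] = 1.416667, running G = 1.416667
t=1: π = [0.1806, 0.1389, 0.2708, 0.1944, 0.2153], E[r] = 1.5278, γ^t·E[r] = 1.069444, running G = 2.486111
t=2: π = [0.1811, 0.1458, 0.2639, 0.1968, 0.2124], E[r] = 1.5295, γ^t·E[r] = 0.749462, running G = 3.235573
t=3: π = [0.1814, 0.1460, 0.2628, 0.1969, 0.2129], E[r] = 1.5259, γ^t·E[r] = 0.523399, running G = 3.758972
t=4: π = [0.1815, 0.1461, 0.2626, 0.1969, 0.2130], E[r] = 1.5253, γ^t·E[r] = 0.366213, running G = 4.125186
t=5: π = [0.1815, 0.1461, 0.2625, 0.1969, 0.2130], E[r] = 1.5251, γ^t·E[r] = 0.256325, running G = 4.381511
t=6: π = [0.1815, 0.1461, 0.2625, 0.1969, 0.2130], E[r] = 1.5251, γ^t·E[r] = 0.179423, running G = 4.560934
t=7: π = [0.1815, 0.1461, 0.2625, 0.1969, 0.2130], E[r] = 1.5251, γ^t·E[r] = 0.125596, running G = 4.686530
t=8: π = [0.1815, 0.1461, 0.2625, 0.1969, 0.2130], E[r] = 1.5251, γ^t·E[r] = 0.087917, running G = 4.774447

G = 4.7744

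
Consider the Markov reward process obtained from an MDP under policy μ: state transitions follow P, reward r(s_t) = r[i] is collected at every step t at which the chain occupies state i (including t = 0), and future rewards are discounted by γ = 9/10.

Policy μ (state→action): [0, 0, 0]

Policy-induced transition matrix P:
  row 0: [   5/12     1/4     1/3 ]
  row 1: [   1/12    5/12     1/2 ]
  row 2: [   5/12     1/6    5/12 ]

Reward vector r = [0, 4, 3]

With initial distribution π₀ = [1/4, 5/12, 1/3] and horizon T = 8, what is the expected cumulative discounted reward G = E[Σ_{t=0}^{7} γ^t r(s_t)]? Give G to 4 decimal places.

t=0: π = [0.2500, 0.4167, 0.3333], E[r] = 2.6667, γ^t·E[r] = 2.666667, running G = 2.666667
t=1: π = [0.2778, 0.2917, 0.4306], E[r] = 2.4583, γ^t·E[r] = 2.212500, running G = 4.879167
t=2: π = [0.3194, 0.2627, 0.4178], E[r] = 2.3044, γ^t·E[r] = 1.866563, running G = 6.745729
t=3: π = [0.3291, 0.2590, 0.4119], E[r] = 2.2717, γ^t·E[r] = 1.656070, running G = 8.401799
t=4: π = [0.3303, 0.2588, 0.4108], E[r] = 2.2678, γ^t·E[r] = 1.487906, running G = 9.889705
t=5: π = [0.3304, 0.2589, 0.4107], E[r] = 2.2677, γ^t·E[r] = 1.339076, running G = 11.228781
t=6: π = [0.3304, 0.2589, 0.4107], E[r] = 2.2678, γ^t·E[r] = 1.205217, running G = 12.433998
t=7: π = [0.3304, 0.2589, 0.4107], E[r] = 2.2679, γ^t·E[r] = 1.084707, running G = 13.518705

G = 13.5187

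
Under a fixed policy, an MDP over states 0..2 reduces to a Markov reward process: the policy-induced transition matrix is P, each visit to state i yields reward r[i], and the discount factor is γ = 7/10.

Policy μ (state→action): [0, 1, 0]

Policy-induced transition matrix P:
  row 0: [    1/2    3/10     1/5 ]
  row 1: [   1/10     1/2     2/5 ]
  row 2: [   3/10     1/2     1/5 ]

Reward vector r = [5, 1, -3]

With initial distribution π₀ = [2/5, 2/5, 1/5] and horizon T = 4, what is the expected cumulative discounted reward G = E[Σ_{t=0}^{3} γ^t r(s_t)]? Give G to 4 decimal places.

G = 3.3448

t=0: π = [0.4000, 0.4000, 0.2000], E[r] = 1.8000, γ^t·E[r] = 1.800000, running G = 1.800000
t=1: π = [0.3000, 0.4200, 0.2800], E[r] = 1.0800, γ^t·E[r] = 0.756000, running G = 2.556000
t=2: π = [0.2760, 0.4400, 0.2840], E[r] = 0.9680, γ^t·E[r] = 0.474320, running G = 3.030320
t=3: π = [0.2672, 0.4448, 0.2880], E[r] = 0.9168, γ^t·E[r] = 0.314462, running G = 3.344782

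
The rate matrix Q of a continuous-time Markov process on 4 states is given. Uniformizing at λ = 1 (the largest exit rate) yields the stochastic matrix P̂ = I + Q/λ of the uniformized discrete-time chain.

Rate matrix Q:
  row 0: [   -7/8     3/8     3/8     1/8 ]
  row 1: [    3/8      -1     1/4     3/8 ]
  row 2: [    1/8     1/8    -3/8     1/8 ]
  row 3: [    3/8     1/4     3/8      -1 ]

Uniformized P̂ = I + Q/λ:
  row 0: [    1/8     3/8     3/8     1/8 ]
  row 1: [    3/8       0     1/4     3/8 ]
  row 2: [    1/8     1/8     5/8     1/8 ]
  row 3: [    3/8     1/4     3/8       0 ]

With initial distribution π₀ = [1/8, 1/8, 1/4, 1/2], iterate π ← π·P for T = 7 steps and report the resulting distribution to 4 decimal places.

t=0: π = [0.1250, 0.1250, 0.2500, 0.5000]
t=1: π = [0.2813, 0.2031, 0.4219, 0.0938]
t=2: π = [0.1992, 0.1816, 0.4551, 0.1641]
t=3: π = [0.2114, 0.1726, 0.4661, 0.1499]
t=4: π = [0.2056, 0.1750, 0.4699, 0.1494]
t=5: π = [0.2061, 0.1732, 0.4706, 0.1501]
t=6: π = [0.2058, 0.1736, 0.4710, 0.1495]
t=7: π = [0.2058, 0.1734, 0.4710, 0.1497]

π = [0.2058, 0.1734, 0.4710, 0.1497]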